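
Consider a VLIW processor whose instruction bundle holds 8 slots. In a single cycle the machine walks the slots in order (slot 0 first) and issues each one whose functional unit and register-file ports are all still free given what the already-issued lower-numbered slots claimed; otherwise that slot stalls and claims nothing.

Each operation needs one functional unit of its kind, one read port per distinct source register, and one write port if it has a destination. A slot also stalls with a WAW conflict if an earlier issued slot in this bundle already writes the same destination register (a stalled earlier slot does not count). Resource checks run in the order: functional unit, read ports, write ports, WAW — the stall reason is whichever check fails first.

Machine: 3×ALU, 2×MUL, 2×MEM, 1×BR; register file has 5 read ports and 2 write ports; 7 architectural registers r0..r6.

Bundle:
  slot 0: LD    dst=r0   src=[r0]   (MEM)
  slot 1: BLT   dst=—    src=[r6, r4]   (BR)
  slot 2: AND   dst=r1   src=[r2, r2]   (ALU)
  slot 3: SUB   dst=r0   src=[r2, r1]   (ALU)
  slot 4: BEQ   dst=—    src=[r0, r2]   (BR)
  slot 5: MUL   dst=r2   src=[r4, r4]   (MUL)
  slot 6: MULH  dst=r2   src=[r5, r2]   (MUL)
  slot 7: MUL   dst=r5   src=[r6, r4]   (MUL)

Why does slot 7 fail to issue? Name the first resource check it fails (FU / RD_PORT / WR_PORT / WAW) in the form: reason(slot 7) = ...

reason(slot 7) = RD_PORT

slot 0 (MEM): ISSUE — free A3,Mu2,Ld1,B1 rp4 wp1
slot 1 (BR): ISSUE — free A3,Mu2,Ld1,B0 rp2 wp1
slot 2 (ALU): ISSUE — free A2,Mu2,Ld1,B0 rp1 wp0
slot 3 (ALU): stall RD_PORT — free A2,Mu2,Ld1,B0 rp1 wp0
slot 4 (BR): stall FU — free A2,Mu2,Ld1,B0 rp1 wp0
slot 5 (MUL): stall WR_PORT — free A2,Mu2,Ld1,B0 rp1 wp0
slot 6 (MUL): stall RD_PORT — free A2,Mu2,Ld1,B0 rp1 wp0
slot 7 (MUL): stall RD_PORT — free A2,Mu2,Ld1,B0 rp1 wp0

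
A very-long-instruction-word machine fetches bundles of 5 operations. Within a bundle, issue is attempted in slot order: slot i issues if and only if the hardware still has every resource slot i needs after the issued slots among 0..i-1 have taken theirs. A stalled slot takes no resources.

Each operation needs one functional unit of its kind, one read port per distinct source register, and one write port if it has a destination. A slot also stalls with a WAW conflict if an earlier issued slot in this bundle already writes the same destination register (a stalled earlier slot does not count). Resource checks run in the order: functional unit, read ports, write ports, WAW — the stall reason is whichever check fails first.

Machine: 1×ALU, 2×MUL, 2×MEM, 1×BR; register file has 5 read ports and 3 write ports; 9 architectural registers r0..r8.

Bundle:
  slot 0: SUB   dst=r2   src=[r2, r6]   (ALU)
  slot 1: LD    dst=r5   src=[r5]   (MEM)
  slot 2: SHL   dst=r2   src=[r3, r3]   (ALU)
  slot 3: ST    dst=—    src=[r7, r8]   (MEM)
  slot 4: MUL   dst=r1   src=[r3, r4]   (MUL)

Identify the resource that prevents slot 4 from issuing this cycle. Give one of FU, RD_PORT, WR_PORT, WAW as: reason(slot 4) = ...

reason(slot 4) = RD_PORT

  0. ALU→r2 ⇒ go  {0A/2Mu/2Ld/1B | 3r 2w}
  1. MEM→r5 ⇒ go  {0A/2Mu/1Ld/1B | 2r 1w}
  2. ALU→r2 ⇒ no(FU)  {0A/2Mu/1Ld/1B | 2r 1w}
  3. MEM ⇒ go  {0A/2Mu/0Ld/1B | 0r 1w}
  4. MUL→r1 ⇒ no(RD_PORT)  {0A/2Mu/0Ld/1B | 0r 1w}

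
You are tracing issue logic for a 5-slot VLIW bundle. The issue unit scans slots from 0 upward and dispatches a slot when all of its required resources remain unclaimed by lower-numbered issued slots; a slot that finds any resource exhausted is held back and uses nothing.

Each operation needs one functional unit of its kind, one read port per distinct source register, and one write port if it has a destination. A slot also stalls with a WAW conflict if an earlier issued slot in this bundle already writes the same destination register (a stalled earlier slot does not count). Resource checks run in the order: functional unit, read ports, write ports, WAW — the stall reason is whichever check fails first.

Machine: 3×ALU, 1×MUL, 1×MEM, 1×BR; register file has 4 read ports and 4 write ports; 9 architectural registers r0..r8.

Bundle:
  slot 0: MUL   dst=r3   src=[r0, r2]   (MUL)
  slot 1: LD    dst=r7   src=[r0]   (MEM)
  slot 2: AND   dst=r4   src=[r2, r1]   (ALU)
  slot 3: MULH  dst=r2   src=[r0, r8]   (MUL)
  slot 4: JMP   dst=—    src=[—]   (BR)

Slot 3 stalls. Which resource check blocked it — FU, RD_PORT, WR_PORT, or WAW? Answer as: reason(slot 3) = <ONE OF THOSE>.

(0) want 1×MUL +2rd +1wr — yes → AL3|MU0|ME1|BR1|rd2|wr3
(1) want 1×MEM +1rd +1wr — yes → AL3|MU0|ME0|BR1|rd1|wr2
(2) want 1×ALU +2rd +1wr — RD_PORT → AL3|MU0|ME0|BR1|rd1|wr2
(3) want 1×MUL +2rd +1wr — FU → AL3|MU0|ME0|BR1|rd1|wr2
(4) want 1×BR +0rd +0wr — yes → AL3|MU0|ME0|BR0|rd1|wr2

reason(slot 3) = FU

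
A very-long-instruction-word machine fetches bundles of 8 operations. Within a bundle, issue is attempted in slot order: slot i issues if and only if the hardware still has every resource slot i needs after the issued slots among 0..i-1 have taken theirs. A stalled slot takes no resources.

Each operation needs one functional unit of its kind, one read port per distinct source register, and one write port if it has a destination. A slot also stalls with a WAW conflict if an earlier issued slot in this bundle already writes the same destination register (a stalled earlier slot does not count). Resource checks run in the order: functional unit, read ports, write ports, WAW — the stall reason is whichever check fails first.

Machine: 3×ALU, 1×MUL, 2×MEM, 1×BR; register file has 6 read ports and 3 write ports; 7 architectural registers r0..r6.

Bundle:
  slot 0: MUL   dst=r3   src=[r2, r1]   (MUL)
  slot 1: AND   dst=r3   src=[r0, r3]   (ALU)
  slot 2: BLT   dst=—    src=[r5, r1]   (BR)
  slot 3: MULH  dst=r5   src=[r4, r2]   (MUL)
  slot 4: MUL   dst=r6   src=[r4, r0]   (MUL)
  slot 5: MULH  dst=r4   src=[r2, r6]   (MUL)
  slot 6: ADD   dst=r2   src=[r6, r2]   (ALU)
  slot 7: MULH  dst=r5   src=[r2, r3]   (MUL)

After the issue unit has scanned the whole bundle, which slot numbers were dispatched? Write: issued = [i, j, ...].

[0] MUL needs rd=2 wr=1: ok; after: ALU=3 MUL=0 MEM=2 BR=1, R=4, W=2
[1] ALU needs rd=2 wr=1: WAW; after: ALU=3 MUL=0 MEM=2 BR=1, R=4, W=2
[2] BR needs rd=2 wr=0: ok; after: ALU=3 MUL=0 MEM=2 BR=0, R=2, W=2
[3] MUL needs rd=2 wr=1: FU; after: ALU=3 MUL=0 MEM=2 BR=0, R=2, W=2
[4] MUL needs rd=2 wr=1: FU; after: ALU=3 MUL=0 MEM=2 BR=0, R=2, W=2
[5] MUL needs rd=2 wr=1: FU; after: ALU=3 MUL=0 MEM=2 BR=0, R=2, W=2
[6] ALU needs rd=2 wr=1: ok; after: ALU=2 MUL=0 MEM=2 BR=0, R=0, W=1
[7] MUL needs rd=2 wr=1: FU; after: ALU=2 MUL=0 MEM=2 BR=0, R=0, W=1

issued = [0, 2, 6]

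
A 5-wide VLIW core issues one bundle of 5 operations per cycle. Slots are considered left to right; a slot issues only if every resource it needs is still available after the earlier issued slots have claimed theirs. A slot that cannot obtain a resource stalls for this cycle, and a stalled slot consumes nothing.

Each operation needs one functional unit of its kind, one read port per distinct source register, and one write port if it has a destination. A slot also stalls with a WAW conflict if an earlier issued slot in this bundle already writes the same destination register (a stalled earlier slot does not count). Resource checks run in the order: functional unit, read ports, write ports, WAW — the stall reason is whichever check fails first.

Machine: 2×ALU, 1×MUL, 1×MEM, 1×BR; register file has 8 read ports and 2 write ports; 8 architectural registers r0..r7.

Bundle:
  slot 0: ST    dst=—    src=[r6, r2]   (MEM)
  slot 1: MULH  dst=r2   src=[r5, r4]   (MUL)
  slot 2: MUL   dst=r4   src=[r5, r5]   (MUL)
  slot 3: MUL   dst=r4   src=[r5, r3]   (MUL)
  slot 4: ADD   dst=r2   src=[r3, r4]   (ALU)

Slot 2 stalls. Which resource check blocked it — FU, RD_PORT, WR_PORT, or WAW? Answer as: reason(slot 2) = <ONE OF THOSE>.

reason(slot 2) = FU

slot 0 (MEM): ISSUE — free A2,Mu1,Ld0,B1 rp6 wp2
slot 1 (MUL): ISSUE — free A2,Mu0,Ld0,B1 rp4 wp1
slot 2 (MUL): stall FU — free A2,Mu0,Ld0,B1 rp4 wp1
slot 3 (MUL): stall FU — free A2,Mu0,Ld0,B1 rp4 wp1
slot 4 (ALU): stall WAW — free A2,Mu0,Ld0,B1 rp4 wp1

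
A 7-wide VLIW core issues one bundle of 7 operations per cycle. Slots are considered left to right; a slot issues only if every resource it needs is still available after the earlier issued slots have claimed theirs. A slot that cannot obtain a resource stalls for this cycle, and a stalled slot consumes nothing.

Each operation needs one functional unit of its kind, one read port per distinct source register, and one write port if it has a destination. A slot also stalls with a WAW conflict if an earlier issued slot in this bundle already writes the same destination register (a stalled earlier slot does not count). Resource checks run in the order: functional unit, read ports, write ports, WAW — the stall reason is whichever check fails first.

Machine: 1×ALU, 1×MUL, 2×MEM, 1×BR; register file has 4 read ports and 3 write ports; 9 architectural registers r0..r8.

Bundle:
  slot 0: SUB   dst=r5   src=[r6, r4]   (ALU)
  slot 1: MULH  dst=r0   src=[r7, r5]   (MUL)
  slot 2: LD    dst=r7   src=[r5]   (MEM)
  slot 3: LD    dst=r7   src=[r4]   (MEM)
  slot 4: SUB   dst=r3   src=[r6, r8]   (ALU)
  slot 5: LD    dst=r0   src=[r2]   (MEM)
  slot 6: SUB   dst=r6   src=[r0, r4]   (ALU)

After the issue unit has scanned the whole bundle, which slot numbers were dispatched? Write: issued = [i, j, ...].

issued = [0, 1]

slot 0 (ALU): ISSUE — free A0,Mu1,Ld2,B1 rp2 wp2
slot 1 (MUL): ISSUE — free A0,Mu0,Ld2,B1 rp0 wp1
slot 2 (MEM): stall RD_PORT — free A0,Mu0,Ld2,B1 rp0 wp1
slot 3 (MEM): stall RD_PORT — free A0,Mu0,Ld2,B1 rp0 wp1
slot 4 (ALU): stall FU — free A0,Mu0,Ld2,B1 rp0 wp1
slot 5 (MEM): stall RD_PORT — free A0,Mu0,Ld2,B1 rp0 wp1
slot 6 (ALU): stall FU — free A0,Mu0,Ld2,B1 rp0 wp1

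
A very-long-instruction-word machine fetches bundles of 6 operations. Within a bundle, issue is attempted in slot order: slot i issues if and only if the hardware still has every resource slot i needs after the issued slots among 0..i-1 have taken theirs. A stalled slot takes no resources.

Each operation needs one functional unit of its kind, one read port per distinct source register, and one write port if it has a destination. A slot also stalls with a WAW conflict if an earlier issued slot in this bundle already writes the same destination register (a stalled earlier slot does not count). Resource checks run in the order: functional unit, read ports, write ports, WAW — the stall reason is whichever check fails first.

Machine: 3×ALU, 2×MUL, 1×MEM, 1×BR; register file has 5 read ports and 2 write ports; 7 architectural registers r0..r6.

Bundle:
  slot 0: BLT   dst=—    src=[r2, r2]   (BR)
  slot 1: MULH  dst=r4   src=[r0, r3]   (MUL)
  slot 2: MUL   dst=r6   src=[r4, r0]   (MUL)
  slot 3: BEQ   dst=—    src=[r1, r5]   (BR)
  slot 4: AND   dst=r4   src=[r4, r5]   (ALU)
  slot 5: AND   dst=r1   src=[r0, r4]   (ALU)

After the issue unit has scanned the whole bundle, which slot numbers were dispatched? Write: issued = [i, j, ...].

issued = [0, 1, 2]

(0) want 1×BR +1rd +0wr — yes → AL3|MU2|ME1|BR0|rd4|wr2
(1) want 1×MUL +2rd +1wr — yes → AL3|MU1|ME1|BR0|rd2|wr1
(2) want 1×MUL +2rd +1wr — yes → AL3|MU0|ME1|BR0|rd0|wr0
(3) want 1×BR +2rd +0wr — FU → AL3|MU0|ME1|BR0|rd0|wr0
(4) want 1×ALU +2rd +1wr — RD_PORT → AL3|MU0|ME1|BR0|rd0|wr0
(5) want 1×ALU +2rd +1wr — RD_PORT → AL3|MU0|ME1|BR0|rd0|wr0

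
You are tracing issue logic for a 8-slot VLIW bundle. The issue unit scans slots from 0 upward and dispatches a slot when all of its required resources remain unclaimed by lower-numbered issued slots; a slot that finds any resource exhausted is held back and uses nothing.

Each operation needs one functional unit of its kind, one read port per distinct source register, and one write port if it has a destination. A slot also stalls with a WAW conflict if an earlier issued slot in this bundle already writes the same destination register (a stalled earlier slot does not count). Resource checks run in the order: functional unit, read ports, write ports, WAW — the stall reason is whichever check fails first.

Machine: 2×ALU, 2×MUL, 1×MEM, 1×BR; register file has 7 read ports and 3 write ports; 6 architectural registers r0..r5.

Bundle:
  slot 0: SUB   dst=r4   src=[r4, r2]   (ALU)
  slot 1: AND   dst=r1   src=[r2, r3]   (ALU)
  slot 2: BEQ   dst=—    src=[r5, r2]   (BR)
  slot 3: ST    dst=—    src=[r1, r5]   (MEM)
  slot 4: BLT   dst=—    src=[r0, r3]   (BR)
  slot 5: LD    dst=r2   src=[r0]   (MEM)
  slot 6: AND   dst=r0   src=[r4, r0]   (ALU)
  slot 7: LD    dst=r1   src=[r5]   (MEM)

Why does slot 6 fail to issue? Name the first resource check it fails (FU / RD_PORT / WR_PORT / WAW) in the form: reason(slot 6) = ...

#0 ALU src=r4,r2 dispatched  <A:1 Mu:2 Ld:1 B:1 rd:5 wr:2>
#1 ALU src=r2,r3 dispatched  <A:0 Mu:2 Ld:1 B:1 rd:3 wr:1>
#2 BR src=r5,r2 dispatched  <A:0 Mu:2 Ld:1 B:0 rd:1 wr:1>
#3 MEM src=r1,r5 held:RD_PORT  <A:0 Mu:2 Ld:1 B:0 rd:1 wr:1>
#4 BR src=r0,r3 held:FU  <A:0 Mu:2 Ld:1 B:0 rd:1 wr:1>
#5 MEM src=r0 dispatched  <A:0 Mu:2 Ld:0 B:0 rd:0 wr:0>
#6 ALU src=r4,r0 held:FU  <A:0 Mu:2 Ld:0 B:0 rd:0 wr:0>
#7 MEM src=r5 held:FU  <A:0 Mu:2 Ld:0 B:0 rd:0 wr:0>

reason(slot 6) = FU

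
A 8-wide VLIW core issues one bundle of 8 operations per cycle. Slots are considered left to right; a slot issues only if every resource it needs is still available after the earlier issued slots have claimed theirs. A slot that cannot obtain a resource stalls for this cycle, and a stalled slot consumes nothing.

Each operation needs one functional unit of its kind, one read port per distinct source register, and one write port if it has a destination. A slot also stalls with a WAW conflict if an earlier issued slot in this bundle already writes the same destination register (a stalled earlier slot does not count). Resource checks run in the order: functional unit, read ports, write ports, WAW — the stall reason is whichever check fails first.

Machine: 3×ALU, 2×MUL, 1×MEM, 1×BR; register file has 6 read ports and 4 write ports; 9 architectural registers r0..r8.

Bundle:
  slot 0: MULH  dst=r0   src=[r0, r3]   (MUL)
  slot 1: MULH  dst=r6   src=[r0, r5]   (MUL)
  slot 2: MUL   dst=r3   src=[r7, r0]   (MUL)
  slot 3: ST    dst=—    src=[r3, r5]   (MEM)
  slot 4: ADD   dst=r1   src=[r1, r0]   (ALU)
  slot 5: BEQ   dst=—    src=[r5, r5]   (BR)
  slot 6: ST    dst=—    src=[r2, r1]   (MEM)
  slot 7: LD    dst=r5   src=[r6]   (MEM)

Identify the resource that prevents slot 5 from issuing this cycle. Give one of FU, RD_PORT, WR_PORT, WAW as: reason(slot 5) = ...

  0. MUL→r0 ⇒ go  {3A/1Mu/1Ld/1B | 4r 3w}
  1. MUL→r6 ⇒ go  {3A/0Mu/1Ld/1B | 2r 2w}
  2. MUL→r3 ⇒ no(FU)  {3A/0Mu/1Ld/1B | 2r 2w}
  3. MEM ⇒ go  {3A/0Mu/0Ld/1B | 0r 2w}
  4. ALU→r1 ⇒ no(RD_PORT)  {3A/0Mu/0Ld/1B | 0r 2w}
  5. BR ⇒ no(RD_PORT)  {3A/0Mu/0Ld/1B | 0r 2w}
  6. MEM ⇒ no(FU)  {3A/0Mu/0Ld/1B | 0r 2w}
  7. MEM→r5 ⇒ no(FU)  {3A/0Mu/0Ld/1B | 0r 2w}

reason(slot 5) = RD_PORT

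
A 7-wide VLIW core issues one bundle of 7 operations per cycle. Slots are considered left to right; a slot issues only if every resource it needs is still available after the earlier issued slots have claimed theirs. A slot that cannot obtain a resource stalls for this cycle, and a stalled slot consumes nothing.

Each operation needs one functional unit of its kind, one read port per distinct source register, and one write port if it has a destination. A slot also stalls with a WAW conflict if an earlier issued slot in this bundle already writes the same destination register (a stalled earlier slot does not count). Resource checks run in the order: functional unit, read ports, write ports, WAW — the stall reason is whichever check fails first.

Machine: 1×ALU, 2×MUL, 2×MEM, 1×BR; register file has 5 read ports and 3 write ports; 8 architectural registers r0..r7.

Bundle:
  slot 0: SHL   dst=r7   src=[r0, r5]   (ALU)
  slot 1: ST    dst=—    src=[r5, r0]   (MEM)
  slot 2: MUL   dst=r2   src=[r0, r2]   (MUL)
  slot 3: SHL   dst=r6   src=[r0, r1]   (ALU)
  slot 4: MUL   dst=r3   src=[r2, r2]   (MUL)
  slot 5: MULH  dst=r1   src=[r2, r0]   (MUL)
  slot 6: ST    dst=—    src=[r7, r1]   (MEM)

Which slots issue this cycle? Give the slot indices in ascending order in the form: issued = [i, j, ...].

issued = [0, 1, 4]

[0] ALU needs rd=2 wr=1: ok; after: ALU=0 MUL=2 MEM=2 BR=1, R=3, W=2
[1] MEM needs rd=2 wr=0: ok; after: ALU=0 MUL=2 MEM=1 BR=1, R=1, W=2
[2] MUL needs rd=2 wr=1: RD_PORT; after: ALU=0 MUL=2 MEM=1 BR=1, R=1, W=2
[3] ALU needs rd=2 wr=1: FU; after: ALU=0 MUL=2 MEM=1 BR=1, R=1, W=2
[4] MUL needs rd=1 wr=1: ok; after: ALU=0 MUL=1 MEM=1 BR=1, R=0, W=1
[5] MUL needs rd=2 wr=1: RD_PORT; after: ALU=0 MUL=1 MEM=1 BR=1, R=0, W=1
[6] MEM needs rd=2 wr=0: RD_PORT; after: ALU=0 MUL=1 MEM=1 BR=1, R=0, W=1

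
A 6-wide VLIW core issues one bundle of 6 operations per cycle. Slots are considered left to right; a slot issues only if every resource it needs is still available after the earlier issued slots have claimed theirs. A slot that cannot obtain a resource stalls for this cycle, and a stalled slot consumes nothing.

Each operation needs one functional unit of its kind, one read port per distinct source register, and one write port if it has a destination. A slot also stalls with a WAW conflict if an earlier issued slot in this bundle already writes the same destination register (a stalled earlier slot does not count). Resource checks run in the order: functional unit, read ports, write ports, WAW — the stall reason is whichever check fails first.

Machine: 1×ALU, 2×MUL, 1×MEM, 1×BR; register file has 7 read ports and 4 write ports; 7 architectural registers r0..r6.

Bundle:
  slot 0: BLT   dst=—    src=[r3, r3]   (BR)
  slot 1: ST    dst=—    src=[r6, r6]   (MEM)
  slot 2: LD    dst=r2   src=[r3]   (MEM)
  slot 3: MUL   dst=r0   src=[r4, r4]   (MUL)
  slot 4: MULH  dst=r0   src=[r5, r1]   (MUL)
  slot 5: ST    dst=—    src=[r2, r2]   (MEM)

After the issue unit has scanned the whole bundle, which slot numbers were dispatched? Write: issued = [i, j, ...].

issued = [0, 1, 3]

slot 0 (BR): ISSUE — free A1,Mu2,Ld1,B0 rp6 wp4
slot 1 (MEM): ISSUE — free A1,Mu2,Ld0,B0 rp5 wp4
slot 2 (MEM): stall FU — free A1,Mu2,Ld0,B0 rp5 wp4
slot 3 (MUL): ISSUE — free A1,Mu1,Ld0,B0 rp4 wp3
slot 4 (MUL): stall WAW — free A1,Mu1,Ld0,B0 rp4 wp3
slot 5 (MEM): stall FU — free A1,Mu1,Ld0,B0 rp4 wp3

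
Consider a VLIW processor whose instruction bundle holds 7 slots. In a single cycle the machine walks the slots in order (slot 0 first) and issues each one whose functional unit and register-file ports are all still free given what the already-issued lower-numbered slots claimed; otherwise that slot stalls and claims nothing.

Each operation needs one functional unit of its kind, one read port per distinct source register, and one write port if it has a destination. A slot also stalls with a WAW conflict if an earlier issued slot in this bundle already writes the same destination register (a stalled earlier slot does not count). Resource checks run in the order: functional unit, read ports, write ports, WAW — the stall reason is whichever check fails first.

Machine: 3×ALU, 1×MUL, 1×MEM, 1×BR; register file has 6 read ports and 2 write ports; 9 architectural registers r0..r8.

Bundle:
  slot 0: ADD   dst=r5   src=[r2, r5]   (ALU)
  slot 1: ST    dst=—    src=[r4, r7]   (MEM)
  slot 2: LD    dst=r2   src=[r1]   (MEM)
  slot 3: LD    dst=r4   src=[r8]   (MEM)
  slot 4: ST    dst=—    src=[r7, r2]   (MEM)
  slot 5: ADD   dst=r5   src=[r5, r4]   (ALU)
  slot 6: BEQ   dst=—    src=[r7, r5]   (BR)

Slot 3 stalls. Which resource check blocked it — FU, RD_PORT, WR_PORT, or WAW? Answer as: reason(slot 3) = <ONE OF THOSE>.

(0) want 1×ALU +2rd +1wr — yes → AL2|MU1|ME1|BR1|rd4|wr1
(1) want 1×MEM +2rd +0wr — yes → AL2|MU1|ME0|BR1|rd2|wr1
(2) want 1×MEM +1rd +1wr — FU → AL2|MU1|ME0|BR1|rd2|wr1
(3) want 1×MEM +1rd +1wr — FU → AL2|MU1|ME0|BR1|rd2|wr1
(4) want 1×MEM +2rd +0wr — FU → AL2|MU1|ME0|BR1|rd2|wr1
(5) want 1×ALU +2rd +1wr — WAW → AL2|MU1|ME0|BR1|rd2|wr1
(6) want 1×BR +2rd +0wr — yes → AL2|MU1|ME0|BR0|rd0|wr1

reason(slot 3) = FU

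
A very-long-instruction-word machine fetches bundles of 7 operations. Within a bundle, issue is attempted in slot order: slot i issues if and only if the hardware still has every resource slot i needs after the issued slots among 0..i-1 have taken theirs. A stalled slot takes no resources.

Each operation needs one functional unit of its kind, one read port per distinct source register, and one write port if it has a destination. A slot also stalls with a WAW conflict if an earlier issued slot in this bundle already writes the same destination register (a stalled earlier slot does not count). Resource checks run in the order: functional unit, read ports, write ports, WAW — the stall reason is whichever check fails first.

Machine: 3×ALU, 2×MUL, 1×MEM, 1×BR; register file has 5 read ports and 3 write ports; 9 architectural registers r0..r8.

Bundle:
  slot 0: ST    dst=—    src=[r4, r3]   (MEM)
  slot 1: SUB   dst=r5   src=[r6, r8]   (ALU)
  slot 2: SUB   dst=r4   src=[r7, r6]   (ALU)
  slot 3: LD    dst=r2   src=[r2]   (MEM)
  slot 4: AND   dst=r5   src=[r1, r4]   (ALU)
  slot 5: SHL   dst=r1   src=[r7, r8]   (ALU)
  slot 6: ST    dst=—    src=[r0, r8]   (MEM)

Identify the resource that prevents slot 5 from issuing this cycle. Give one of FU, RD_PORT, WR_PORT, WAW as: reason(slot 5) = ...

reason(slot 5) = RD_PORT

(0) want 1×MEM +2rd +0wr — yes → AL3|MU2|ME0|BR1|rd3|wr3
(1) want 1×ALU +2rd +1wr — yes → AL2|MU2|ME0|BR1|rd1|wr2
(2) want 1×ALU +2rd +1wr — RD_PORT → AL2|MU2|ME0|BR1|rd1|wr2
(3) want 1×MEM +1rd +1wr — FU → AL2|MU2|ME0|BR1|rd1|wr2
(4) want 1×ALU +2rd +1wr — RD_PORT → AL2|MU2|ME0|BR1|rd1|wr2
(5) want 1×ALU +2rd +1wr — RD_PORT → AL2|MU2|ME0|BR1|rd1|wr2
(6) want 1×MEM +2rd +0wr — FU → AL2|MU2|ME0|BR1|rd1|wr2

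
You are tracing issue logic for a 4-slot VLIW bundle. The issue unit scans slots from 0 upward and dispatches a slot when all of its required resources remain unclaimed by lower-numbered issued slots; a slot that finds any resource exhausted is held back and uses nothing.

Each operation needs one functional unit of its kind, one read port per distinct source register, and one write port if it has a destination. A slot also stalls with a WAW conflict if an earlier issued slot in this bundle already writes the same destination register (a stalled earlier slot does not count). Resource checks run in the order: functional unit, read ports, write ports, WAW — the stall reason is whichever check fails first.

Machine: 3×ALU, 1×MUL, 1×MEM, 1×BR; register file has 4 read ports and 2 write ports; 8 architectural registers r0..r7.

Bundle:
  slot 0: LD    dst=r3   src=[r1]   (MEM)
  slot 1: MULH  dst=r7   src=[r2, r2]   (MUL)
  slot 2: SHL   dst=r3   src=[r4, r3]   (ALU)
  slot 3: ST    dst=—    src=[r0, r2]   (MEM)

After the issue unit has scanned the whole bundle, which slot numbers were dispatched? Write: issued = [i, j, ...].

issued = [0, 1]

#0 MEM src=r1 dispatched  <A:3 Mu:1 Ld:0 B:1 rd:3 wr:1>
#1 MUL src=r2,r2 dispatched  <A:3 Mu:0 Ld:0 B:1 rd:2 wr:0>
#2 ALU src=r4,r3 held:WR_PORT  <A:3 Mu:0 Ld:0 B:1 rd:2 wr:0>
#3 MEM src=r0,r2 held:FU  <A:3 Mu:0 Ld:0 B:1 rd:2 wr:0>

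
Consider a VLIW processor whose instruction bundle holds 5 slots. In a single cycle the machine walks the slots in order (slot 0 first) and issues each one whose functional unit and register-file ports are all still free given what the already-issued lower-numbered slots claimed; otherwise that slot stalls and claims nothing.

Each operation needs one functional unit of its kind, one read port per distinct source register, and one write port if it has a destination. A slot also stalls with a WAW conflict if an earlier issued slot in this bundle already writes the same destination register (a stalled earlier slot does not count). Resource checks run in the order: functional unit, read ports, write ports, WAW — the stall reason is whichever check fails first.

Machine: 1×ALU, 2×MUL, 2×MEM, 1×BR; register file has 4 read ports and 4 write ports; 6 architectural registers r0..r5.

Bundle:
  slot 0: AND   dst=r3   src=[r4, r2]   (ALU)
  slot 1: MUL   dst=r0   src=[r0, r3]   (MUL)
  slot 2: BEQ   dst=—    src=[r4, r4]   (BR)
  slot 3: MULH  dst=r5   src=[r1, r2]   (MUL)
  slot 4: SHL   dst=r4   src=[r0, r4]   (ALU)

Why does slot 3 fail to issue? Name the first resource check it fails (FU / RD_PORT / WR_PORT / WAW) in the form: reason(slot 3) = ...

[0] ALU needs rd=2 wr=1: ok; after: ALU=0 MUL=2 MEM=2 BR=1, R=2, W=3
[1] MUL needs rd=2 wr=1: ok; after: ALU=0 MUL=1 MEM=2 BR=1, R=0, W=2
[2] BR needs rd=1 wr=0: RD_PORT; after: ALU=0 MUL=1 MEM=2 BR=1, R=0, W=2
[3] MUL needs rd=2 wr=1: RD_PORT; after: ALU=0 MUL=1 MEM=2 BR=1, R=0, W=2
[4] ALU needs rd=2 wr=1: FU; after: ALU=0 MUL=1 MEM=2 BR=1, R=0, W=2

reason(slot 3) = RD_PORT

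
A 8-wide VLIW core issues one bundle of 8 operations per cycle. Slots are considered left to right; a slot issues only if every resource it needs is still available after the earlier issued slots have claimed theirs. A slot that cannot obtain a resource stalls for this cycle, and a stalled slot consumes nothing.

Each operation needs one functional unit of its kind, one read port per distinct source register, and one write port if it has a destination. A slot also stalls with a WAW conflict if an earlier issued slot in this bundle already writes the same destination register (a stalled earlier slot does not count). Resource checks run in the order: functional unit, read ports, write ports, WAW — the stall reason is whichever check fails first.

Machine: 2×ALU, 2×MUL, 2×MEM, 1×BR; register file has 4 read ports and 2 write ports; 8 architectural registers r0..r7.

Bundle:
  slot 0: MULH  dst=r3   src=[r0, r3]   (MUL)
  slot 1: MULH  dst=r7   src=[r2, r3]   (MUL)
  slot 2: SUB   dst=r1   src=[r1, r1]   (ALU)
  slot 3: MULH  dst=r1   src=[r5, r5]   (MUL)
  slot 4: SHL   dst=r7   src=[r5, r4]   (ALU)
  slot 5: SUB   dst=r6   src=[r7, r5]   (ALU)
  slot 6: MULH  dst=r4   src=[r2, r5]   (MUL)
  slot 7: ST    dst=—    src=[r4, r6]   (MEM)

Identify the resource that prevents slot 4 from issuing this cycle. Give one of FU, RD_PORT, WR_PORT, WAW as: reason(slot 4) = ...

#0 MUL src=r0,r3 dispatched  <A:2 Mu:1 Ld:2 B:1 rd:2 wr:1>
#1 MUL src=r2,r3 dispatched  <A:2 Mu:0 Ld:2 B:1 rd:0 wr:0>
#2 ALU src=r1,r1 held:RD_PORT  <A:2 Mu:0 Ld:2 B:1 rd:0 wr:0>
#3 MUL src=r5,r5 held:FU  <A:2 Mu:0 Ld:2 B:1 rd:0 wr:0>
#4 ALU src=r5,r4 held:RD_PORT  <A:2 Mu:0 Ld:2 B:1 rd:0 wr:0>
#5 ALU src=r7,r5 held:RD_PORT  <A:2 Mu:0 Ld:2 B:1 rd:0 wr:0>
#6 MUL src=r2,r5 held:FU  <A:2 Mu:0 Ld:2 B:1 rd:0 wr:0>
#7 MEM src=r4,r6 held:RD_PORT  <A:2 Mu:0 Ld:2 B:1 rd:0 wr:0>

reason(slot 4) = RD_PORT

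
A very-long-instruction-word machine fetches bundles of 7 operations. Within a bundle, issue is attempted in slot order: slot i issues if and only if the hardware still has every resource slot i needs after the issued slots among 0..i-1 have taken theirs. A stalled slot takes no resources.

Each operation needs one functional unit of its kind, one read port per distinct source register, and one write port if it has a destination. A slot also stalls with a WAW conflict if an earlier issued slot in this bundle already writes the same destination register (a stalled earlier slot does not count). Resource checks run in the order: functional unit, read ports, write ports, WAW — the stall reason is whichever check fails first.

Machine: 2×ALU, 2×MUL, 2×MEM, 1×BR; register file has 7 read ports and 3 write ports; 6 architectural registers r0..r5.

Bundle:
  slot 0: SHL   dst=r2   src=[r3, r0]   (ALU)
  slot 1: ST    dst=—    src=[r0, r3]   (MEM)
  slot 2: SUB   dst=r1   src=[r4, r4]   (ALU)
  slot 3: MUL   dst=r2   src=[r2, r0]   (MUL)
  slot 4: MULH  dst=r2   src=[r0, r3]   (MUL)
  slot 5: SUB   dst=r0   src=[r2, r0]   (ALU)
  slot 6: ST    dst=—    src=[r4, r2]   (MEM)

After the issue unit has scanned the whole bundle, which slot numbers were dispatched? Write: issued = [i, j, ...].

(0) want 1×ALU +2rd +1wr — yes → AL1|MU2|ME2|BR1|rd5|wr2
(1) want 1×MEM +2rd +0wr — yes → AL1|MU2|ME1|BR1|rd3|wr2
(2) want 1×ALU +1rd +1wr — yes → AL0|MU2|ME1|BR1|rd2|wr1
(3) want 1×MUL +2rd +1wr — WAW → AL0|MU2|ME1|BR1|rd2|wr1
(4) want 1×MUL +2rd +1wr — WAW → AL0|MU2|ME1|BR1|rd2|wr1
(5) want 1×ALU +2rd +1wr — FU → AL0|MU2|ME1|BR1|rd2|wr1
(6) want 1×MEM +2rd +0wr — yes → AL0|MU2|ME0|BR1|rd0|wr1

issued = [0, 1, 2, 6]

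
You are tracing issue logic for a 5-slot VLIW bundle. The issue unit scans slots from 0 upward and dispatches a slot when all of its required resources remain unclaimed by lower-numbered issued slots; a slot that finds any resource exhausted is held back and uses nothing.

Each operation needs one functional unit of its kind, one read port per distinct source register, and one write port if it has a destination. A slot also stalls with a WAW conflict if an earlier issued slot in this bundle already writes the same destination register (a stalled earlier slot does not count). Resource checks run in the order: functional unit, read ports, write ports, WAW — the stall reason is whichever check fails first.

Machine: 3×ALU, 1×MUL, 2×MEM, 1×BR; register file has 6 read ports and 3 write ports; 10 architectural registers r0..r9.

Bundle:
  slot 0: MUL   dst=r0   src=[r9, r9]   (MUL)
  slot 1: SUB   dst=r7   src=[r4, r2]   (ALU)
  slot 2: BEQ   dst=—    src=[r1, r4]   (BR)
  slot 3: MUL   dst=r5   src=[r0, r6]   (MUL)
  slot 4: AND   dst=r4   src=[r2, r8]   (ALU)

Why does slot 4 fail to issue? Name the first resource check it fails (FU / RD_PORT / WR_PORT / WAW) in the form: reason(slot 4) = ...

reason(slot 4) = RD_PORT

  0. MUL→r0 ⇒ go  {3A/0Mu/2Ld/1B | 5r 2w}
  1. ALU→r7 ⇒ go  {2A/0Mu/2Ld/1B | 3r 1w}
  2. BR ⇒ go  {2A/0Mu/2Ld/0B | 1r 1w}
  3. MUL→r5 ⇒ no(FU)  {2A/0Mu/2Ld/0B | 1r 1w}
  4. ALU→r4 ⇒ no(RD_PORT)  {2A/0Mu/2Ld/0B | 1r 1w}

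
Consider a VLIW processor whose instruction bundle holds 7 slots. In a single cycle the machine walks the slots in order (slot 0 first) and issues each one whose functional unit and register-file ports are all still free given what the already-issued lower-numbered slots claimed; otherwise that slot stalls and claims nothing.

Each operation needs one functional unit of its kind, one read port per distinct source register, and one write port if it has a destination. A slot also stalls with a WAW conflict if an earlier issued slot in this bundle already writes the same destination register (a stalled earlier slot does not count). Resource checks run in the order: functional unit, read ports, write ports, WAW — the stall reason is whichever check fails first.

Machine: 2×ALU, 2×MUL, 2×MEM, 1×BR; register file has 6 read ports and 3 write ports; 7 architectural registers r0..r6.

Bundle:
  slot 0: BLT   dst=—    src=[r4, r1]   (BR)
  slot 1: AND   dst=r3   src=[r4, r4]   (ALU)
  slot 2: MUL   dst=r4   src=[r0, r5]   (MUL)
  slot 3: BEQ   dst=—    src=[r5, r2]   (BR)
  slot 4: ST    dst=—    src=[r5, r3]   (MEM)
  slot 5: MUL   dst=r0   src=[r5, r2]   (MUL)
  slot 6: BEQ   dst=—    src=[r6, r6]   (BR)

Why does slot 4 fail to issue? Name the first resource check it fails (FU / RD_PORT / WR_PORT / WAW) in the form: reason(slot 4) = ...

  0. BR ⇒ go  {2A/2Mu/2Ld/0B | 4r 3w}
  1. ALU→r3 ⇒ go  {1A/2Mu/2Ld/0B | 3r 2w}
  2. MUL→r4 ⇒ go  {1A/1Mu/2Ld/0B | 1r 1w}
  3. BR ⇒ no(FU)  {1A/1Mu/2Ld/0B | 1r 1w}
  4. MEM ⇒ no(RD_PORT)  {1A/1Mu/2Ld/0B | 1r 1w}
  5. MUL→r0 ⇒ no(RD_PORT)  {1A/1Mu/2Ld/0B | 1r 1w}
  6. BR ⇒ no(FU)  {1A/1Mu/2Ld/0B | 1r 1w}

reason(slot 4) = RD_PORT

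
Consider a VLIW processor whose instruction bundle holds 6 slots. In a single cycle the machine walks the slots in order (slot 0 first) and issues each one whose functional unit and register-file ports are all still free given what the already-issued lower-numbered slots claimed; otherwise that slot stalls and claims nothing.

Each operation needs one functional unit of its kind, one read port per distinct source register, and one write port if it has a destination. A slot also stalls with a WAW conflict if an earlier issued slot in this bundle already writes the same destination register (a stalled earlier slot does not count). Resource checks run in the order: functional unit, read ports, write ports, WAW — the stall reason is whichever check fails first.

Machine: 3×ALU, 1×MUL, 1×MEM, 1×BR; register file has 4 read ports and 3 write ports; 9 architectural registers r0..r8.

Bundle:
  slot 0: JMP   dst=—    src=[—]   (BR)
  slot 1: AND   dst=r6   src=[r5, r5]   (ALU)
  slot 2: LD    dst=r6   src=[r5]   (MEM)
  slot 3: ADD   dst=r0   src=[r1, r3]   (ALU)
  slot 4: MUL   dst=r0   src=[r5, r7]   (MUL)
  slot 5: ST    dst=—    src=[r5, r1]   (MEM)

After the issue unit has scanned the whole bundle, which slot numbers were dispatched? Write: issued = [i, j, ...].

slot 0 (BR): ISSUE — free A3,Mu1,Ld1,B0 rp4 wp3
slot 1 (ALU): ISSUE — free A2,Mu1,Ld1,B0 rp3 wp2
slot 2 (MEM): stall WAW — free A2,Mu1,Ld1,B0 rp3 wp2
slot 3 (ALU): ISSUE — free A1,Mu1,Ld1,B0 rp1 wp1
slot 4 (MUL): stall RD_PORT — free A1,Mu1,Ld1,B0 rp1 wp1
slot 5 (MEM): stall RD_PORT — free A1,Mu1,Ld1,B0 rp1 wp1

issued = [0, 1, 3]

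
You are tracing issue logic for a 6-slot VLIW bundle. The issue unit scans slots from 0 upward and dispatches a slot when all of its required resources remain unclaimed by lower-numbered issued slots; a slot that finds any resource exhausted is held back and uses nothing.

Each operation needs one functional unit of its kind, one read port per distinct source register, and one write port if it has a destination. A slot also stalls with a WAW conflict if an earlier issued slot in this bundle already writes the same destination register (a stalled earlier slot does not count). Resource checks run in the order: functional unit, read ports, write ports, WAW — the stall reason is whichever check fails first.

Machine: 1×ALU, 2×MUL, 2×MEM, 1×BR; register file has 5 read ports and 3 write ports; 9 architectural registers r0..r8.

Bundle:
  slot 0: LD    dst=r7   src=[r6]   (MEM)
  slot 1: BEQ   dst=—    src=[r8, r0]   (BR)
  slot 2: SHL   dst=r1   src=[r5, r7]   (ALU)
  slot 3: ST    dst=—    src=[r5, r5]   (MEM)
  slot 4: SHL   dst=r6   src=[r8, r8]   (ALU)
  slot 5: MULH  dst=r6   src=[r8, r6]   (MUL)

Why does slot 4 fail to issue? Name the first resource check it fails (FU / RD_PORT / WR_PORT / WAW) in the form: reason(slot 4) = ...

reason(slot 4) = FU

slot 0 (MEM): ISSUE — free A1,Mu2,Ld1,B1 rp4 wp2
slot 1 (BR): ISSUE — free A1,Mu2,Ld1,B0 rp2 wp2
slot 2 (ALU): ISSUE — free A0,Mu2,Ld1,B0 rp0 wp1
slot 3 (MEM): stall RD_PORT — free A0,Mu2,Ld1,B0 rp0 wp1
slot 4 (ALU): stall FU — free A0,Mu2,Ld1,B0 rp0 wp1
slot 5 (MUL): stall RD_PORT — free A0,Mu2,Ld1,B0 rp0 wp1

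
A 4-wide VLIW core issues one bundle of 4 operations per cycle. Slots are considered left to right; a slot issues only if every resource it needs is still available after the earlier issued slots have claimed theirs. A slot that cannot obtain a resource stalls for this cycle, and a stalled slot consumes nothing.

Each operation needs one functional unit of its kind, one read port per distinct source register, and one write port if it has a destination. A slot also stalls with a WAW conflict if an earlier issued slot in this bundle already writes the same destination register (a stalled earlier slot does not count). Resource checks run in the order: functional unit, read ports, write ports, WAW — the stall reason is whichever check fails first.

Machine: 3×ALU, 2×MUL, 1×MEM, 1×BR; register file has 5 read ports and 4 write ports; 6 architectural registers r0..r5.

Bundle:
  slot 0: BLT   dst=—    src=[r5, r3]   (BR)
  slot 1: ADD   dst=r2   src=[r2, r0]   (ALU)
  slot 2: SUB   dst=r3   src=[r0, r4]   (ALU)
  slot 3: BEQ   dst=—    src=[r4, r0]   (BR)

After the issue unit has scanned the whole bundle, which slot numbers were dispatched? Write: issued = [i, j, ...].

slot 0 (BR): ISSUE — free A3,Mu2,Ld1,B0 rp3 wp4
slot 1 (ALU): ISSUE — free A2,Mu2,Ld1,B0 rp1 wp3
slot 2 (ALU): stall RD_PORT — free A2,Mu2,Ld1,B0 rp1 wp3
slot 3 (BR): stall FU — free A2,Mu2,Ld1,B0 rp1 wp3

issued = [0, 1]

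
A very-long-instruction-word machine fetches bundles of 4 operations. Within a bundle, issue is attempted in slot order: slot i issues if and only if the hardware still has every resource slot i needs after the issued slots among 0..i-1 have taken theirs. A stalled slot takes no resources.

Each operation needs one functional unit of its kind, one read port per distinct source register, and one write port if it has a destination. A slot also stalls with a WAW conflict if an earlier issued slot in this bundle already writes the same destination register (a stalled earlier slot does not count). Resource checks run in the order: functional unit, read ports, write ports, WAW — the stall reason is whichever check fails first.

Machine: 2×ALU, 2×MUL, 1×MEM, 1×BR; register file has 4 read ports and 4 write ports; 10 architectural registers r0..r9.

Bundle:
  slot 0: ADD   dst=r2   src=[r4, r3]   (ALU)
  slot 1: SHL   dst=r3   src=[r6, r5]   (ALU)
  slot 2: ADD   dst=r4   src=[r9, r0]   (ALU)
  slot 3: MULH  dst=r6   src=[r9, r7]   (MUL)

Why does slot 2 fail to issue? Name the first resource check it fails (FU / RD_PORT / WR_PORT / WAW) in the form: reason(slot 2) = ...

slot 0 (ALU): ISSUE — free A1,Mu2,Ld1,B1 rp2 wp3
slot 1 (ALU): ISSUE — free A0,Mu2,Ld1,B1 rp0 wp2
slot 2 (ALU): stall FU — free A0,Mu2,Ld1,B1 rp0 wp2
slot 3 (MUL): stall RD_PORT — free A0,Mu2,Ld1,B1 rp0 wp2

reason(slot 2) = FU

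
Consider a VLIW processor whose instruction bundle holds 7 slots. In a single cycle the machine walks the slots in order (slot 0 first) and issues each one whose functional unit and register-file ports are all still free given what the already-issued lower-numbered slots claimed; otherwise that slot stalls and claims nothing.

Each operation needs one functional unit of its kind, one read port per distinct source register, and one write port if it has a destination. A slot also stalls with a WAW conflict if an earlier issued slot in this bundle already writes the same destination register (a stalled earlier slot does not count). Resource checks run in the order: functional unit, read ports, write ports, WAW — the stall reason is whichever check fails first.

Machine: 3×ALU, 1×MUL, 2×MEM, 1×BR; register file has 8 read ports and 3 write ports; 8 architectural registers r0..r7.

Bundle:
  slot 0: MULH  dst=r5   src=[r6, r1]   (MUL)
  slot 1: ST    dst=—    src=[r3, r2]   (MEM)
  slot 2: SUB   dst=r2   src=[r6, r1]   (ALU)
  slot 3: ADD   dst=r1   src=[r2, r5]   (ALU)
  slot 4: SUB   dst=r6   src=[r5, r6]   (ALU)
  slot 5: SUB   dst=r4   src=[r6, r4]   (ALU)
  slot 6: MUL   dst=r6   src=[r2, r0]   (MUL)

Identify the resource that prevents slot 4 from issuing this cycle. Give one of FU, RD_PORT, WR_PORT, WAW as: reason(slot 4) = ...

reason(slot 4) = RD_PORT

(0) want 1×MUL +2rd +1wr — yes → AL3|MU0|ME2|BR1|rd6|wr2
(1) want 1×MEM +2rd +0wr — yes → AL3|MU0|ME1|BR1|rd4|wr2
(2) want 1×ALU +2rd +1wr — yes → AL2|MU0|ME1|BR1|rd2|wr1
(3) want 1×ALU +2rd +1wr — yes → AL1|MU0|ME1|BR1|rd0|wr0
(4) want 1×ALU +2rd +1wr — RD_PORT → AL1|MU0|ME1|BR1|rd0|wr0
(5) want 1×ALU +2rd +1wr — RD_PORT → AL1|MU0|ME1|BR1|rd0|wr0
(6) want 1×MUL +2rd +1wr — FU → AL1|MU0|ME1|BR1|rd0|wr0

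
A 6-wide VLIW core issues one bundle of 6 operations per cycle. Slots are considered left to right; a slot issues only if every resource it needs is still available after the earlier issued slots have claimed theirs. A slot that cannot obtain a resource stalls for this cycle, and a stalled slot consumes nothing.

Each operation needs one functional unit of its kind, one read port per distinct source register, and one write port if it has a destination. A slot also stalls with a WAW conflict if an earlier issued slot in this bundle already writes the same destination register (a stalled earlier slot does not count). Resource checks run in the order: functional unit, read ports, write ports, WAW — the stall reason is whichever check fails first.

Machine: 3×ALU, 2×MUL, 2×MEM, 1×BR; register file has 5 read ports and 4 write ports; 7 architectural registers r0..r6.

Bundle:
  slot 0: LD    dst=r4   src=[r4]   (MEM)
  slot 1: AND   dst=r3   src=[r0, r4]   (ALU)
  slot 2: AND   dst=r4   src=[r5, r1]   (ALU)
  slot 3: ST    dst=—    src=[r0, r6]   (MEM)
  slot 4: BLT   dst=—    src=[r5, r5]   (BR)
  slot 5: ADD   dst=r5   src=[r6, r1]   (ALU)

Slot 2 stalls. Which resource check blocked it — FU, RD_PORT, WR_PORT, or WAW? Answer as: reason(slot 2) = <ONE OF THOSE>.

reason(slot 2) = WAW

[0] MEM needs rd=1 wr=1: ok; after: ALU=3 MUL=2 MEM=1 BR=1, R=4, W=3
[1] ALU needs rd=2 wr=1: ok; after: ALU=2 MUL=2 MEM=1 BR=1, R=2, W=2
[2] ALU needs rd=2 wr=1: WAW; after: ALU=2 MUL=2 MEM=1 BR=1, R=2, W=2
[3] MEM needs rd=2 wr=0: ok; after: ALU=2 MUL=2 MEM=0 BR=1, R=0, W=2
[4] BR needs rd=1 wr=0: RD_PORT; after: ALU=2 MUL=2 MEM=0 BR=1, R=0, W=2
[5] ALU needs rd=2 wr=1: RD_PORT; after: ALU=2 MUL=2 MEM=0 BR=1, R=0, W=2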